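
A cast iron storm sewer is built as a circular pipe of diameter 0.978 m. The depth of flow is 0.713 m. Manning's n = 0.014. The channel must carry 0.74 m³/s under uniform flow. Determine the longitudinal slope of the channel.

For a circular section of diameter D = 0.978 m at depth y = 0.713 m, the central angle is θ = 2 arccos(1 − 2y/D) = 4.093 rad. Then A = (D²/8)(θ − sin θ) = 0.5868 m² and P = Dθ/2 = 2.002 m.
Hydraulic radius R = A/P = 0.5868/2.002 = 0.2931 m.
From Manning's equation, S = [nQ / (1 A R^(2/3))]² = [0.014 × 0.74 / (1 × 0.5868 × 0.2931^(2/3))]² = 0.0016.

S = 0.0016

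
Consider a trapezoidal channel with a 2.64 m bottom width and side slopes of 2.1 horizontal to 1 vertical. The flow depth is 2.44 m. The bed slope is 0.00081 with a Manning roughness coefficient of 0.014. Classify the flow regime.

subcritical

With bottom width b = 2.64 m and side slope z = 2.1: A = (b + zy)y = (2.64 + 2.1×2.44)×2.44 = 18.94 m²; P = b + 2y√(1+z²) = 2.64 + 2×2.44×2.326 = 13.99 m.
Hydraulic radius R = A/P = 18.94/13.99 = 1.354 m.
V = (1/n) R^(2/3) √S = (1/0.014) × 1.354^(2/3) × √0.00081 = 2.488 m/s. Hydraulic depth D_h = A/T = 18.94/12.89 = 1.47 m.
Froude number Fr = V/√(g·D_h) = 2.488/√(9.81×1.47) = 0.655, which is less than 1, so the flow is subcritical.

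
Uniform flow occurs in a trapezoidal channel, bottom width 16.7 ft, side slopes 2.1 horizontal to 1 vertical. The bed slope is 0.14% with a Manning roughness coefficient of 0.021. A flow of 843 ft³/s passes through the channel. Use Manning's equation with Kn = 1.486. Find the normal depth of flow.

y_n = 5.09 ft

Manning's equation rearranged: A R^(2/3) = nQ / (1.486·√S) = 0.021 × 843 / (1.486 × √0.0014) = 318.4.
Try y = 3.79 ft: A R^(2/3) = 182.2 — too small.
Try y = 5.65 ft: A R^(2/3) = 389.9 — too large.
Try y = 5.09 ft: A R^(2/3) = 318.5 — ≈ 318.4.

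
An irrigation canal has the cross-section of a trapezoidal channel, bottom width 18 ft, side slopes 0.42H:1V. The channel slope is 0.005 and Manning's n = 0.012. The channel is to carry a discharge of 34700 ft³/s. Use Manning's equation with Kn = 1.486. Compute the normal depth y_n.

y_n = 27.8 ft

Manning's equation rearranged: A R^(2/3) = nQ / (1.486·√S) = 0.012 × 34700 / (1.486 × √0.005) = 3963.
Trying y = 30.5 ft: A R^(2/3) = 4694 — high.
Trying y = 27.8 ft: A R^(2/3) = 3965 — close enough.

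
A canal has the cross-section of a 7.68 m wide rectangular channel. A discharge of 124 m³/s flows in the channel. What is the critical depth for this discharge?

y_c = 2.98 m

For a rectangular channel, critical depth y_c = (q²/g)^(1/3) where q = Q/b = 124/7.68 = 16.15 m²/s.
So y_c = (16.15²/9.81)^(1/3) = 2.98 m.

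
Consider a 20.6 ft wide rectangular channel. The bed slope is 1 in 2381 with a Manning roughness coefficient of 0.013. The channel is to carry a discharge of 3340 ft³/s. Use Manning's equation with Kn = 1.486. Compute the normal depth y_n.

Manning's equation rearranged: A R^(2/3) = nQ / (1.486·√S) = 0.013 × 3340 / (1.486 × √0.00042) = 1426.
At y = 21.8 ft: A R^(2/3) = 1643 — high.
At y = 15.3 ft: A R^(2/3) = 1059 — low.
At y = 19.4 ft: A R^(2/3) = 1424 — close enough.

y_n = 19.4 ft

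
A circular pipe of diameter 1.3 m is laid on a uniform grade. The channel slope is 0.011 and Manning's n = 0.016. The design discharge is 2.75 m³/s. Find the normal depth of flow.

Manning's equation rearranged: A R^(2/3) = nQ / (1·√S) = 0.016 × 2.75 / (√0.011) = 0.4195.
Try y = 0.914 m: A R^(2/3) = 0.5283 — high.
Try y = 0.598 m: A R^(2/3) = 0.2717 — low.
Try y = 0.778 m: A R^(2/3) = 0.4199 — matches.

y_n = 0.778 m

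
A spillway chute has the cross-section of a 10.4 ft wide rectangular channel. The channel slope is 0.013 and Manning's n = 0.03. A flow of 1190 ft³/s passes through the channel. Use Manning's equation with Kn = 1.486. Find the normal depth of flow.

Manning's equation rearranged: A R^(2/3) = nQ / (1.486·√S) = 0.03 × 1190 / (1.486 × √0.013) = 210.7.
Try y = 7.78 ft: A R^(2/3) = 172.6 — too small.
Try y = 9.95 ft: A R^(2/3) = 234.7 — too large.
Try y = 9.12 ft: A R^(2/3) = 210.7 — ≈ 210.7.

y_n = 9.12 ft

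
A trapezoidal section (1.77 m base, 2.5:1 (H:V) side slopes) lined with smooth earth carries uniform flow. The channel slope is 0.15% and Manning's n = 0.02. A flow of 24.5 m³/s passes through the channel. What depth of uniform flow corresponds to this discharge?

Manning's equation rearranged: A R^(2/3) = nQ / (1·√S) = 0.02 × 24.5 / (√0.0015) = 12.65.
Try y = 1.55 m: A R^(2/3) = 7.943 — short.
Try y = 1.9 m: A R^(2/3) = 12.65 — ≈ 12.65.

y_n = 1.9 m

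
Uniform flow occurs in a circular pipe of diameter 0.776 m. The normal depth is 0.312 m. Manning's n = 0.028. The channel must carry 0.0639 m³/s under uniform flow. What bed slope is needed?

For a circular section of diameter D = 0.776 m at depth y = 0.312 m, the central angle is θ = 2 arccos(1 − 2y/D) = 2.747 rad. Then A = (D²/8)(θ − sin θ) = 0.1779 m² and P = Dθ/2 = 1.066 m.
Hydraulic radius R = A/P = 0.1779/1.066 = 0.1669 m.
From Manning's equation, S = [nQ / (1 A R^(2/3))]² = [0.028 × 0.0639 / (1 × 0.1779 × 0.1669^(2/3))]² = 0.0011.

S = 0.0011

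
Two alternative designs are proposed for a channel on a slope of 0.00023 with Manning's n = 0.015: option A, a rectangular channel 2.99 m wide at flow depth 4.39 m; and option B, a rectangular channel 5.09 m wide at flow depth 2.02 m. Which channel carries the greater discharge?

Channel A: Flow area A = b·y = 2.99 × 4.39 = 13.13 m². Wetted perimeter P = b + 2y = 2.99 + 2×4.39 = 11.77 m. Hydraulic radius R = A/P = 13.13/11.77 = 1.115 m. Q_A = (1/0.015)·13.13·1.115^(2/3)·√0.00023 = 14.27 m³/s.
Channel B: Flow area A = b·y = 5.09 × 2.02 = 10.28 m². Wetted perimeter P = b + 2y = 5.09 + 2×2.02 = 9.13 m. Hydraulic radius R = A/P = 10.28/9.13 = 1.126 m. Q_B = (1/0.015)·10.28·1.126^(2/3)·√0.00023 = 11.25 m³/s.
Q_A = 14.27 m³/s vs Q_B = 11.25 m³/s, so channel A carries more.

channel A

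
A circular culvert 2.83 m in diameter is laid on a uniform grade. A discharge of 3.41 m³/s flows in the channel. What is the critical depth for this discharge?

y_c = 0.793 m

At critical depth, Q² T / (g A³) = 1, i.e. A³/T = Q²/g = 3.41²/9.81 = 1.185.
Try y = 0.86 m: A³/T = 1.62 — high.
Try y = 0.663 m: A³/T = 0.589 — low.
Try y = 0.793 m: A³/T = 1.183 — matches.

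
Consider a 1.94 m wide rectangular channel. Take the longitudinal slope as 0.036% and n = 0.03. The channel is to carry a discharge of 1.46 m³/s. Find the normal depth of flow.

Manning's equation rearranged: A R^(2/3) = nQ / (1·√S) = 0.03 × 1.46 / (√0.00036) = 2.308.
At y = 1.27 m: A R^(2/3) = 1.654 — low.
At y = 1.87 m: A R^(2/3) = 2.691 — high.
At y = 1.65 m: A R^(2/3) = 2.305 — close enough.

y_n = 1.65 m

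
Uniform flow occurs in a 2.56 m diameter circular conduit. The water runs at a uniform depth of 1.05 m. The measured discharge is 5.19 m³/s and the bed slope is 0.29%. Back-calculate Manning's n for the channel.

n = 0.014

For a circular section of diameter D = 2.56 m at depth y = 1.05 m, the central angle is θ = 2 arccos(1 − 2y/D) = 2.78 rad. Then A = (D²/8)(θ − sin θ) = 1.988 m² and P = Dθ/2 = 3.559 m.
Hydraulic radius R = A/P = 1.988/3.559 = 0.5586 m.
Rearranging Manning's equation: n = (1/Q) A R^(2/3) S^(1/2) = (1/5.19) × 1.988 × 0.5586^(2/3) × √0.0029 = 0.014.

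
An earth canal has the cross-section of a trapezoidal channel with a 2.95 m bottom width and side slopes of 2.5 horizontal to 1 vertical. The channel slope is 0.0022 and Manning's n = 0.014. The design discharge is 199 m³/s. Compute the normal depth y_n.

Manning's equation rearranged: A R^(2/3) = nQ / (1·√S) = 0.014 × 199 / (√0.0022) = 59.4.
At y = 2.66 m: A R^(2/3) = 33.14 — low.
At y = 4.05 m: A R^(2/3) = 87.9 — high.
At y = 3.43 m: A R^(2/3) = 59.47 — ≈ 59.4.

y_n = 3.43 m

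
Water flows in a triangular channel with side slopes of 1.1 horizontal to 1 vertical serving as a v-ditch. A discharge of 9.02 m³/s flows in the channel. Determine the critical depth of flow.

At critical depth, Q² T / (g A³) = 1, i.e. A³/T = Q²/g = 9.02²/9.81 = 8.294.
Trying y = 2.08 m: A³/T = 23.55 — over.
Trying y = 1.69 m: A³/T = 8.34 — close enough.

y_c = 1.69 m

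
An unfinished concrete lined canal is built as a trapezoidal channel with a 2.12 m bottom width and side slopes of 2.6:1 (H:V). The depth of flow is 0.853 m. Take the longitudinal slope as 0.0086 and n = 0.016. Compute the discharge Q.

Q = 14.2 m³/s

With bottom width b = 2.12 m and side slope z = 2.6: A = (b + zy)y = (2.12 + 2.6×0.853)×0.853 = 3.7 m²; P = b + 2y√(1+z²) = 2.12 + 2×0.853×2.786 = 6.872 m.
Hydraulic radius R = A/P = 3.7/6.872 = 0.5384 m.
Manning's equation: Q = (1/n) A R^(2/3) S^(1/2) = (1/0.016) × 3.7 × 0.5384^(2/3) × 0.0086^(1/2) = 14.2 m³/s.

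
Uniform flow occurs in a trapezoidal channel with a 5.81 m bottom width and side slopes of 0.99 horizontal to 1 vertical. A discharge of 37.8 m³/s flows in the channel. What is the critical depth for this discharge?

y_c = 1.49 m

At critical depth, Q² T / (g A³) = 1, i.e. A³/T = Q²/g = 37.8²/9.81 = 145.7.
Try y = 1.33 m: A³/T = 100.9 — low.
Try y = 1.89 m: A³/T = 320.3 — high.
Try y = 1.49 m: A³/T = 146 — close enough.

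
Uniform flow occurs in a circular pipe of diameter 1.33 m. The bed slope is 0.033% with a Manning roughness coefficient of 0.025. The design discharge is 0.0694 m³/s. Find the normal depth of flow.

y_n = 0.34 m

Manning's equation rearranged: A R^(2/3) = nQ / (1·√S) = 0.025 × 0.0694 / (√0.00033) = 0.09551.
Try y = 0.426 m: A R^(2/3) = 0.1481 — high.
Try y = 0.34 m: A R^(2/3) = 0.09546 — matches.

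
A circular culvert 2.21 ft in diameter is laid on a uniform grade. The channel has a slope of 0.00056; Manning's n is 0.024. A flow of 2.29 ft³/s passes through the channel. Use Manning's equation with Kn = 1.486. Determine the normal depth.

Manning's equation rearranged: A R^(2/3) = nQ / (1.486·√S) = 0.024 × 2.29 / (1.486 × √0.00056) = 1.563.
At y = 1.58 ft: A R^(2/3) = 2.222 — high.
At y = 1.09 ft: A R^(2/3) = 1.262 — low.
At y = 1.24 ft: A R^(2/3) = 1.562 — ≈ 1.563.

y_n = 1.24 ft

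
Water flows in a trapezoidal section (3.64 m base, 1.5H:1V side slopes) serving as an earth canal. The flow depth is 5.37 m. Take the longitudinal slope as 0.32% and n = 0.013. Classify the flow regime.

With bottom width b = 3.64 m and side slope z = 1.5: A = (b + zy)y = (3.64 + 1.5×5.37)×5.37 = 62.8 m²; P = b + 2y√(1+z²) = 3.64 + 2×5.37×1.803 = 23 m.
Hydraulic radius R = A/P = 62.8/23 = 2.73 m.
V = (1/n) R^(2/3) √S = (1/0.013) × 2.73^(2/3) × √0.0032 = 8.5 m/s. Hydraulic depth D_h = A/T = 62.8/19.75 = 3.18 m.
Froude number Fr = V/√(g·D_h) = 8.5/√(9.81×3.18) = 1.52, which is greater than 1, so the flow is supercritical.

supercritical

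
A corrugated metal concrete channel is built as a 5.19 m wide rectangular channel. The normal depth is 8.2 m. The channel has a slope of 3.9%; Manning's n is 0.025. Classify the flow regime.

supercritical

Flow area A = b·y = 5.19 × 8.2 = 42.56 m². Wetted perimeter P = b + 2y = 5.19 + 2×8.2 = 21.59 m.
Hydraulic radius R = A/P = 42.56/21.59 = 1.971 m.
V = (1/n) R^(2/3) √S = (1/0.025) × 1.971^(2/3) × √0.039 = 12.42 m/s. Hydraulic depth D_h = A/T = 42.56/5.19 = 8.2 m.
Froude number Fr = V/√(g·D_h) = 12.42/√(9.81×8.2) = 1.38, which is greater than 1, so the flow is supercritical.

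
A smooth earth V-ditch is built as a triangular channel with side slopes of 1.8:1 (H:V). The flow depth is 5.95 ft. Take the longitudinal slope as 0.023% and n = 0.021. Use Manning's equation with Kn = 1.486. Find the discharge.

For a triangular section with side slope z = 1.8: A = zy² = 1.8×5.95² = 63.72 ft²; P = 2y√(1+z²) = 2×5.95×2.059 = 24.5 ft.
Hydraulic radius R = A/P = 63.72/24.5 = 2.601 ft.
Manning's equation: Q = (1.486/n) A R^(2/3) S^(1/2) = (1.486/0.021) × 63.72 × 2.601^(2/3) × 0.00023^(1/2) = 129 ft³/s.

Q = 129 ft³/s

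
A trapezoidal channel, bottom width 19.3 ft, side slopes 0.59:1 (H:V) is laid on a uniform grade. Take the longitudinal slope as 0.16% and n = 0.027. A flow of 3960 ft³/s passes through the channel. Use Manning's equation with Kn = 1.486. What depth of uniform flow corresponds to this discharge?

y_n = 15.7 ft

Manning's equation rearranged: A R^(2/3) = nQ / (1.486·√S) = 0.027 × 3960 / (1.486 × √0.0016) = 1799.
Trying y = 10.8 ft: A R^(2/3) = 940.5 — low.
Trying y = 15.7 ft: A R^(2/3) = 1800 — matches.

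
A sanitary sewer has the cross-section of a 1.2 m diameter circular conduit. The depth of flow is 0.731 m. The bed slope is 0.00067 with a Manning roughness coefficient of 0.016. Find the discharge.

For a circular section of diameter D = 1.2 m at depth y = 0.731 m, the central angle is θ = 2 arccos(1 − 2y/D) = 3.582 rad. Then A = (D²/8)(θ − sin θ) = 0.7214 m² and P = Dθ/2 = 2.149 m.
Hydraulic radius R = A/P = 0.7214/2.149 = 0.3357 m.
Manning's equation: Q = (1/n) A R^(2/3) S^(1/2) = (1/0.016) × 0.7214 × 0.3357^(2/3) × 0.00067^(1/2) = 0.564 m³/s.

Q = 0.564 m³/s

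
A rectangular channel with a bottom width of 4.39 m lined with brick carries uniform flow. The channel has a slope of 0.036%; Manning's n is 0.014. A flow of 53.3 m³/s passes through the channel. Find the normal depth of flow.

Manning's equation rearranged: A R^(2/3) = nQ / (1·√S) = 0.014 × 53.3 / (√0.00036) = 39.33.
Trying y = 4.79 m: A R^(2/3) = 27.62 — too small.
Trying y = 8.25 m: A R^(2/3) = 52.27 — too large.
Trying y = 6.45 m: A R^(2/3) = 39.34 — close enough.

y_n = 6.45 m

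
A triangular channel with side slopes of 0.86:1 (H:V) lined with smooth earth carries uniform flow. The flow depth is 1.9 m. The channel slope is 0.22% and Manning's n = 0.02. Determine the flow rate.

For a triangular section with side slope z = 0.86: A = zy² = 0.86×1.9² = 3.105 m²; P = 2y√(1+z²) = 2×1.9×1.319 = 5.012 m.
Hydraulic radius R = A/P = 3.105/5.012 = 0.6194 m.
Manning's equation: Q = (1/n) A R^(2/3) S^(1/2) = (1/0.02) × 3.105 × 0.6194^(2/3) × 0.0022^(1/2) = 5.29 m³/s.

Q = 5.29 m³/s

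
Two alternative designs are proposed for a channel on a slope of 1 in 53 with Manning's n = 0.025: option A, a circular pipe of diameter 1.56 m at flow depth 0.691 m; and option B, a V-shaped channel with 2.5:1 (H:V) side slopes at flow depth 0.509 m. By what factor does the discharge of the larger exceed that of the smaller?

Channel A: For a circular section of diameter D = 1.56 m at depth y = 0.691 m, the central angle is θ = 2 arccos(1 − 2y/D) = 2.913 rad. Then A = (D²/8)(θ − sin θ) = 0.8171 m² and P = Dθ/2 = 2.272 m. Hydraulic radius R = A/P = 0.8171/2.272 = 0.3596 m. Q_A = (1/0.025)·0.8171·0.3596^(2/3)·√0.01887 = 2.271 m³/s.
Channel B: For a triangular section with side slope z = 2.5: A = zy² = 2.5×0.509² = 0.6477 m²; P = 2y√(1+z²) = 2×0.509×2.693 = 2.741 m. Hydraulic radius R = A/P = 0.6477/2.741 = 0.2363 m. Q_B = (1/0.025)·0.6477·0.2363^(2/3)·√0.01887 = 1.36 m³/s.
The larger discharge is 2.271 m³/s and the smaller is 1.36 m³/s; the ratio is 1.67.

1.67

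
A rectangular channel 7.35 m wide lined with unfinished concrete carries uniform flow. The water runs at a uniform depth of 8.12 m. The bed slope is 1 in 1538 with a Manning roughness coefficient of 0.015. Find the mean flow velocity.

V = 3.16 m/s

Flow area A = b·y = 7.35 × 8.12 = 59.68 m². Wetted perimeter P = b + 2y = 7.35 + 2×8.12 = 23.59 m.
Hydraulic radius R = A/P = 59.68/23.59 = 2.53 m.
From Manning's equation, V = (1/n) R^(2/3) S^(1/2) = (1/0.015) × 2.53^(2/3) × 0.0006502^(1/2) = 3.16 m/s.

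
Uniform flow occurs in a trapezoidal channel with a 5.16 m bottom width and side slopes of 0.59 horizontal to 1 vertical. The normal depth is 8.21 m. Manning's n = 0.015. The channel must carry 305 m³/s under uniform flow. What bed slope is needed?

S = 0.000609

With bottom width b = 5.16 m and side slope z = 0.59: A = (b + zy)y = (5.16 + 0.59×8.21)×8.21 = 82.13 m²; P = b + 2y√(1+z²) = 5.16 + 2×8.21×1.161 = 24.22 m.
Hydraulic radius R = A/P = 82.13/24.22 = 3.39 m.
From Manning's equation, S = [nQ / (1 A R^(2/3))]² = [0.015 × 305 / (1 × 82.13 × 3.39^(2/3))]² = 0.000609.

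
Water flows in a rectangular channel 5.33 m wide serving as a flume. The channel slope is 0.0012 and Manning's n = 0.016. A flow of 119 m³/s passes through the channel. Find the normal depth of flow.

y_n = 6.71 m

Manning's equation rearranged: A R^(2/3) = nQ / (1·√S) = 0.016 × 119 / (√0.0012) = 54.96.
Try y = 4.77 m: A R^(2/3) = 36.35 — short.
Try y = 8.36 m: A R^(2/3) = 71.22 — over.
Try y = 6.71 m: A R^(2/3) = 55.01 — ≈ 54.96.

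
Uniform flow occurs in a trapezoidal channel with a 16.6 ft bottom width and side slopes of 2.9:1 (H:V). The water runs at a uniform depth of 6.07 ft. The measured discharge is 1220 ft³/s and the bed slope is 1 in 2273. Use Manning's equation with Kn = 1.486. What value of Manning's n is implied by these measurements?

n = 0.013

With bottom width b = 16.6 ft and side slope z = 2.9: A = (b + zy)y = (16.6 + 2.9×6.07)×6.07 = 207.6 ft²; P = b + 2y√(1+z²) = 16.6 + 2×6.07×3.068 = 53.84 ft.
Hydraulic radius R = A/P = 207.6/53.84 = 3.856 ft.
Rearranging Manning's equation: n = (1.486/Q) A R^(2/3) S^(1/2) = (1.486/1220) × 207.6 × 3.856^(2/3) × √0.0004399 = 0.013.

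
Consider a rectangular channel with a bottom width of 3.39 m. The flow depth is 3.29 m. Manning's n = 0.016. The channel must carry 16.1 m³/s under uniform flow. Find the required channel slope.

Flow area A = b·y = 3.39 × 3.29 = 11.15 m². Wetted perimeter P = b + 2y = 3.39 + 2×3.29 = 9.97 m.
Hydraulic radius R = A/P = 11.15/9.97 = 1.119 m.
From Manning's equation, S = [nQ / (1 A R^(2/3))]² = [0.016 × 16.1 / (1 × 11.15 × 1.119^(2/3))]² = 0.000459.

S = 0.000459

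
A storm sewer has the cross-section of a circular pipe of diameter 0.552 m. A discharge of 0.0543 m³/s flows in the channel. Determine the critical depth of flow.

At critical depth, Q² T / (g A³) = 1, i.e. A³/T = Q²/g = 0.0543²/9.81 = 0.0003006.
At y = 0.106 m: A³/T = 0.00007638 — low.
At y = 0.166 m: A³/T = 0.0004393 — high.
At y = 0.151 m: A³/T = 0.0003041 — ≈ 0.0003006.

y_c = 0.151 m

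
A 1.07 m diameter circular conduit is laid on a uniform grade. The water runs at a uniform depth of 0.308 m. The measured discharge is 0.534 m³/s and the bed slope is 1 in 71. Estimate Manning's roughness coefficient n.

n = 0.015

For a circular section of diameter D = 1.07 m at depth y = 0.308 m, the central angle is θ = 2 arccos(1 − 2y/D) = 2.265 rad. Then A = (D²/8)(θ − sin θ) = 0.2142 m² and P = Dθ/2 = 1.212 m.
Hydraulic radius R = A/P = 0.2142/1.212 = 0.1768 m.
Rearranging Manning's equation: n = (1/Q) A R^(2/3) S^(1/2) = (1/0.534) × 0.2142 × 0.1768^(2/3) × √0.01408 = 0.015.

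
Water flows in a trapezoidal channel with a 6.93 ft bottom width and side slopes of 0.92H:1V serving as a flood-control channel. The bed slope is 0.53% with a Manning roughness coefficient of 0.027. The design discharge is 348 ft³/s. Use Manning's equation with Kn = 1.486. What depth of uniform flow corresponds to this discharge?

Manning's equation rearranged: A R^(2/3) = nQ / (1.486·√S) = 0.027 × 348 / (1.486 × √0.0053) = 86.85.
At y = 5.4 ft: A R^(2/3) = 132.9 — too large.
At y = 3.24 ft: A R^(2/3) = 51.66 — too small.
At y = 4.31 ft: A R^(2/3) = 86.93 — ≈ 86.85.

y_n = 4.31 ft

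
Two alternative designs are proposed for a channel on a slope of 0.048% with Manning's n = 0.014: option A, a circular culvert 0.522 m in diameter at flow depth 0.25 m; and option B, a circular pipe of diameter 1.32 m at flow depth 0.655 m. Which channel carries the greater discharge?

Channel A: For a circular section of diameter D = 0.522 m at depth y = 0.25 m, the central angle is θ = 2 arccos(1 − 2y/D) = 3.057 rad. Then A = (D²/8)(θ − sin θ) = 0.1013 m² and P = Dθ/2 = 0.7979 m. Hydraulic radius R = A/P = 0.1013/0.7979 = 0.1269 m. Q_A = (1/0.014)·0.1013·0.1269^(2/3)·√0.00048 = 0.04002 m³/s.
Channel B: For a circular section of diameter D = 1.32 m at depth y = 0.655 m, the central angle is θ = 2 arccos(1 − 2y/D) = 3.126 rad. Then A = (D²/8)(θ − sin θ) = 0.6776 m² and P = Dθ/2 = 2.063 m. Hydraulic radius R = A/P = 0.6776/2.063 = 0.3284 m. Q_B = (1/0.014)·0.6776·0.3284^(2/3)·√0.00048 = 0.5048 m³/s.
Q_A = 0.04002 m³/s vs Q_B = 0.5048 m³/s, so channel B carries more.

channel B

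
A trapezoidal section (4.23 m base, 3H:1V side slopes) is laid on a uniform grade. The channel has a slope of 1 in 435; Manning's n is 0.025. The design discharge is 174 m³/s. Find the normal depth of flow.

Manning's equation rearranged: A R^(2/3) = nQ / (1·√S) = 0.025 × 174 / (√0.002299) = 90.73.
Trying y = 3.2 m: A R^(2/3) = 65.7 — short.
Trying y = 4.42 m: A R^(2/3) = 138.7 — over.
Trying y = 3.68 m: A R^(2/3) = 90.48 — ≈ 90.73.

y_n = 3.68 m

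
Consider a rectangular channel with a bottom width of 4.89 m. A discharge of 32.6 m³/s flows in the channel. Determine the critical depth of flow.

For a rectangular channel, critical depth y_c = (q²/g)^(1/3) where q = Q/b = 32.6/4.89 = 6.667 m²/s.
So y_c = (6.667²/9.81)^(1/3) = 1.65 m.

y_c = 1.65 m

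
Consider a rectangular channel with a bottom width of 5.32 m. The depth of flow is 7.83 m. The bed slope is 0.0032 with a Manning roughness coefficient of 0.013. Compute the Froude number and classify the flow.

subcritical

Flow area A = b·y = 5.32 × 7.83 = 41.66 m². Wetted perimeter P = b + 2y = 5.32 + 2×7.83 = 20.98 m.
Hydraulic radius R = A/P = 41.66/20.98 = 1.985 m.
V = (1/n) R^(2/3) √S = (1/0.013) × 1.985^(2/3) × √0.0032 = 6.874 m/s. Hydraulic depth D_h = A/T = 41.66/5.32 = 7.83 m.
Froude number Fr = V/√(g·D_h) = 6.874/√(9.81×7.83) = 0.784, which is less than 1, so the flow is subcritical.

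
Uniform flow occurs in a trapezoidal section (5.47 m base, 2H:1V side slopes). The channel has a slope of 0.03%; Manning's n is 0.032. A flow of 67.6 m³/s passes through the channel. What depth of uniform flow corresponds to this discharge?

y_n = 4.56 m

Manning's equation rearranged: A R^(2/3) = nQ / (1·√S) = 0.032 × 67.6 / (√0.0003) = 124.9.
Trying y = 3.34 m: A R^(2/3) = 64.17 — low.
Trying y = 5.31 m: A R^(2/3) = 174.7 — high.
Trying y = 4.56 m: A R^(2/3) = 124.9 — ≈ 124.9.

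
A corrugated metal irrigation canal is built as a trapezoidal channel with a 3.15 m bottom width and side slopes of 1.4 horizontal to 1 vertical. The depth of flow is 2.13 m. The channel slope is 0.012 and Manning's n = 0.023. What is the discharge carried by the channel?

Q = 72 m³/s

With bottom width b = 3.15 m and side slope z = 1.4: A = (b + zy)y = (3.15 + 1.4×2.13)×2.13 = 13.06 m²; P = b + 2y√(1+z²) = 3.15 + 2×2.13×1.72 = 10.48 m.
Hydraulic radius R = A/P = 13.06/10.48 = 1.246 m.
Manning's equation: Q = (1/n) A R^(2/3) S^(1/2) = (1/0.023) × 13.06 × 1.246^(2/3) × 0.012^(1/2) = 72 m³/s.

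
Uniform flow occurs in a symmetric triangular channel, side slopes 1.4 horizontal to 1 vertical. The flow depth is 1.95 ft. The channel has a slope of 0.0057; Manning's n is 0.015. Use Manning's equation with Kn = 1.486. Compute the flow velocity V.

For a triangular section with side slope z = 1.4: A = zy² = 1.4×1.95² = 5.324 ft²; P = 2y√(1+z²) = 2×1.95×1.72 = 6.71 ft.
Hydraulic radius R = A/P = 5.324/6.71 = 0.7934 ft.
From Manning's equation, V = (1.486/n) R^(2/3) S^(1/2) = (1.486/0.015) × 0.7934^(2/3) × 0.0057^(1/2) = 6.41 ft/s.

V = 6.41 ft/s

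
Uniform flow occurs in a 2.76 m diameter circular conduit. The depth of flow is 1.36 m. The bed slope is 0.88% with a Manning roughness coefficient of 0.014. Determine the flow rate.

Q = 15.3 m³/s

For a circular section of diameter D = 2.76 m at depth y = 1.36 m, the central angle is θ = 2 arccos(1 − 2y/D) = 3.113 rad. Then A = (D²/8)(θ − sin θ) = 2.936 m² and P = Dθ/2 = 4.295 m.
Hydraulic radius R = A/P = 2.936/4.295 = 0.6836 m.
Manning's equation: Q = (1/n) A R^(2/3) S^(1/2) = (1/0.014) × 2.936 × 0.6836^(2/3) × 0.0088^(1/2) = 15.3 m³/s.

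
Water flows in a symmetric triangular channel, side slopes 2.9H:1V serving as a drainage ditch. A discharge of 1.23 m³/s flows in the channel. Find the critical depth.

At critical depth, Q² T / (g A³) = 1, i.e. A³/T = Q²/g = 1.23²/9.81 = 0.1542.
Trying y = 0.571 m: A³/T = 0.2552 — too large.
Trying y = 0.516 m: A³/T = 0.1538 — close enough.

y_c = 0.516 m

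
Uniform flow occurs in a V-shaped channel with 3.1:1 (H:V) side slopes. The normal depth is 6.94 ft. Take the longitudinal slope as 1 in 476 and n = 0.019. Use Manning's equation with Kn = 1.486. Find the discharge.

For a triangular section with side slope z = 3.1: A = zy² = 3.1×6.94² = 149.3 ft²; P = 2y√(1+z²) = 2×6.94×3.257 = 45.21 ft.
Hydraulic radius R = A/P = 149.3/45.21 = 3.302 ft.
Manning's equation: Q = (1.486/n) A R^(2/3) S^(1/2) = (1.486/0.019) × 149.3 × 3.302^(2/3) × 0.002101^(1/2) = 1190 ft³/s.

Q = 1190 ft³/s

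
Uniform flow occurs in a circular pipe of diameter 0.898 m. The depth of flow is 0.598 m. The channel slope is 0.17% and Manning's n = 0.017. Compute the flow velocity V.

For a circular section of diameter D = 0.898 m at depth y = 0.598 m, the central angle is θ = 2 arccos(1 − 2y/D) = 3.818 rad. Then A = (D²/8)(θ − sin θ) = 0.448 m² and P = Dθ/2 = 1.714 m.
Hydraulic radius R = A/P = 0.448/1.714 = 0.2613 m.
From Manning's equation, V = (1/n) R^(2/3) S^(1/2) = (1/0.017) × 0.2613^(2/3) × 0.0017^(1/2) = 0.991 m/s.

V = 0.991 m/s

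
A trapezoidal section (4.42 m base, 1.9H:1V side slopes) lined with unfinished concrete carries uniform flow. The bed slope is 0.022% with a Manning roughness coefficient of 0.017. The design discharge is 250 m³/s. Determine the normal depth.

Manning's equation rearranged: A R^(2/3) = nQ / (1·√S) = 0.017 × 250 / (√0.00022) = 286.5.
Try y = 8.1 m: A R^(2/3) = 410.6 — too large.
Try y = 4.87 m: A R^(2/3) = 126.8 — too small.
Try y = 6.95 m: A R^(2/3) = 286.4 — close enough.

y_n = 6.95 m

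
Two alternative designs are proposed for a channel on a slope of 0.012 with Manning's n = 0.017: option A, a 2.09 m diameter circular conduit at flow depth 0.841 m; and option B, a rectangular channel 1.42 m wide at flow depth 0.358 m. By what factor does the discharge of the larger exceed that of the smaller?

3.88

Channel A: For a circular section of diameter D = 2.09 m at depth y = 0.841 m, the central angle is θ = 2 arccos(1 − 2y/D) = 2.749 rad. Then A = (D²/8)(θ − sin θ) = 1.292 m² and P = Dθ/2 = 2.872 m. Hydraulic radius R = A/P = 1.292/2.872 = 0.4497 m. Q_A = (1/0.017)·1.292·0.4497^(2/3)·√0.012 = 4.886 m³/s.
Channel B: Flow area A = b·y = 1.42 × 0.358 = 0.5084 m². Wetted perimeter P = b + 2y = 1.42 + 2×0.358 = 2.136 m. Hydraulic radius R = A/P = 0.5084/2.136 = 0.238 m. Q_B = (1/0.017)·0.5084·0.238^(2/3)·√0.012 = 1.258 m³/s.
The larger discharge is 4.886 m³/s and the smaller is 1.258 m³/s; the ratio is 3.88.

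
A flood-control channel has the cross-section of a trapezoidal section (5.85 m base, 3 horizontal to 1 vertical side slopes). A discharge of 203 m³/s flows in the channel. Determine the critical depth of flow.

y_c = 3.09 m

At critical depth, Q² T / (g A³) = 1, i.e. A³/T = Q²/g = 203²/9.81 = 4201.
At y = 3.67 m: A³/T = 8500 — too large.
At y = 2.33 m: A³/T = 1350 — too small.
At y = 3.09 m: A³/T = 4181 — ≈ 4201.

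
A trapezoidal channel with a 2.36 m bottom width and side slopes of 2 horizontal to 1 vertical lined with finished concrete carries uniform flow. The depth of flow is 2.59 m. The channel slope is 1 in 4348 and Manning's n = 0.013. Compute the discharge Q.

Q = 28.5 m³/s

With bottom width b = 2.36 m and side slope z = 2: A = (b + zy)y = (2.36 + 2×2.59)×2.59 = 19.53 m²; P = b + 2y√(1+z²) = 2.36 + 2×2.59×2.236 = 13.94 m.
Hydraulic radius R = A/P = 19.53/13.94 = 1.401 m.
Manning's equation: Q = (1/n) A R^(2/3) S^(1/2) = (1/0.013) × 19.53 × 1.401^(2/3) × 0.00023^(1/2) = 28.5 m³/s.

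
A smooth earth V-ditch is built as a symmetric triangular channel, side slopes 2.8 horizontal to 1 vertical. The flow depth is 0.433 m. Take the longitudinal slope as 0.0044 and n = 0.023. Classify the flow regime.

For a triangular section with side slope z = 2.8: A = zy² = 2.8×0.433² = 0.525 m²; P = 2y√(1+z²) = 2×0.433×2.973 = 2.575 m.
Hydraulic radius R = A/P = 0.525/2.575 = 0.2039 m.
V = (1/n) R^(2/3) √S = (1/0.023) × 0.2039^(2/3) × √0.0044 = 0.9991 m/s. Hydraulic depth D_h = A/T = 0.525/2.425 = 0.2165 m.
Froude number Fr = V/√(g·D_h) = 0.9991/√(9.81×0.2165) = 0.686, which is less than 1, so the flow is subcritical.

subcritical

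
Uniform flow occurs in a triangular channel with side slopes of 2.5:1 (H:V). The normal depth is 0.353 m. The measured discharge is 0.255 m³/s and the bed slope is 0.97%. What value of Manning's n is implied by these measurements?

n = 0.036

For a triangular section with side slope z = 2.5: A = zy² = 2.5×0.353² = 0.3115 m²; P = 2y√(1+z²) = 2×0.353×2.693 = 1.901 m.
Hydraulic radius R = A/P = 0.3115/1.901 = 0.1639 m.
Rearranging Manning's equation: n = (1/Q) A R^(2/3) S^(1/2) = (1/0.255) × 0.3115 × 0.1639^(2/3) × √0.0097 = 0.036.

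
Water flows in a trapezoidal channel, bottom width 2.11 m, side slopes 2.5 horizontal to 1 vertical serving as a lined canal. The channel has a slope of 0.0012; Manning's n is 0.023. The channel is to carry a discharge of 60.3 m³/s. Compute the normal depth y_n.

Manning's equation rearranged: A R^(2/3) = nQ / (1·√S) = 0.023 × 60.3 / (√0.0012) = 40.04.
Trying y = 3.47 m: A R^(2/3) = 55.37 — too large.
Trying y = 2.09 m: A R^(2/3) = 16.8 — too small.
Trying y = 3.03 m: A R^(2/3) = 40.02 — ≈ 40.04.

y_n = 3.03 m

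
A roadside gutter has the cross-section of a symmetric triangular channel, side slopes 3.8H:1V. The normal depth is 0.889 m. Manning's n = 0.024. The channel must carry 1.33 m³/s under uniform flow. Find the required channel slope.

S = 0.000348

For a triangular section with side slope z = 3.8: A = zy² = 3.8×0.889² = 3.003 m²; P = 2y√(1+z²) = 2×0.889×3.929 = 6.986 m.
Hydraulic radius R = A/P = 3.003/6.986 = 0.4299 m.
From Manning's equation, S = [nQ / (1 A R^(2/3))]² = [0.024 × 1.33 / (1 × 3.003 × 0.4299^(2/3))]² = 0.000348.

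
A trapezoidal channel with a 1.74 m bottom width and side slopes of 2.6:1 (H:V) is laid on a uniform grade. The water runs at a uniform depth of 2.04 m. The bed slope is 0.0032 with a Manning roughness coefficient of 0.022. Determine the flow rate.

With bottom width b = 1.74 m and side slope z = 2.6: A = (b + zy)y = (1.74 + 2.6×2.04)×2.04 = 14.37 m²; P = b + 2y√(1+z²) = 1.74 + 2×2.04×2.786 = 13.11 m.
Hydraulic radius R = A/P = 14.37/13.11 = 1.096 m.
Manning's equation: Q = (1/n) A R^(2/3) S^(1/2) = (1/0.022) × 14.37 × 1.096^(2/3) × 0.0032^(1/2) = 39.3 m³/s.

Q = 39.3 m³/s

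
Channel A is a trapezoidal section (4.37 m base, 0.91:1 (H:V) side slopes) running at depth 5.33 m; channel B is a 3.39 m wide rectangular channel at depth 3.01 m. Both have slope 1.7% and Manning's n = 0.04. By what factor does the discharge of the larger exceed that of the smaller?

8.66

Channel A: With bottom width b = 4.37 m and side slope z = 0.91: A = (b + zy)y = (4.37 + 0.91×5.33)×5.33 = 49.14 m²; P = b + 2y√(1+z²) = 4.37 + 2×5.33×1.352 = 18.78 m. Hydraulic radius R = A/P = 49.14/18.78 = 2.616 m. Q_A = (1/0.04)·49.14·2.616^(2/3)·√0.017 = 304.2 m³/s.
Channel B: Flow area A = b·y = 3.39 × 3.01 = 10.2 m². Wetted perimeter P = b + 2y = 3.39 + 2×3.01 = 9.41 m. Hydraulic radius R = A/P = 10.2/9.41 = 1.084 m. Q_B = (1/0.04)·10.2·1.084^(2/3)·√0.017 = 35.11 m³/s.
The larger discharge is 304.2 m³/s and the smaller is 35.11 m³/s; the ratio is 8.66.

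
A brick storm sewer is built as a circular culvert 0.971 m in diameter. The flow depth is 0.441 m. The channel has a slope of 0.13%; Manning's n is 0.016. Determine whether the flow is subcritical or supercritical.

For a circular section of diameter D = 0.971 m at depth y = 0.441 m, the central angle is θ = 2 arccos(1 − 2y/D) = 2.958 rad. Then A = (D²/8)(θ − sin θ) = 0.3271 m² and P = Dθ/2 = 1.436 m.
Hydraulic radius R = A/P = 0.3271/1.436 = 0.2278 m.
V = (1/n) R^(2/3) √S = (1/0.016) × 0.2278^(2/3) × √0.0013 = 0.8405 m/s. Hydraulic depth D_h = A/T = 0.3271/0.9669 = 0.3383 m.
Froude number Fr = V/√(g·D_h) = 0.8405/√(9.81×0.3383) = 0.461, which is less than 1, so the flow is subcritical.

subcritical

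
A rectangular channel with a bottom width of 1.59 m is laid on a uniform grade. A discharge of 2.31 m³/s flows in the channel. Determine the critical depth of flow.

y_c = 0.599 m

For a rectangular channel, critical depth y_c = (q²/g)^(1/3) where q = Q/b = 2.31/1.59 = 1.453 m²/s.
So y_c = (1.453²/9.81)^(1/3) = 0.599 m.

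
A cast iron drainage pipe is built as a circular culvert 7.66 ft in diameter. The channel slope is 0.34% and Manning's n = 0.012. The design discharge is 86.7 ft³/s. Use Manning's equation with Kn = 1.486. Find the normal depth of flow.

Manning's equation rearranged: A R^(2/3) = nQ / (1.486·√S) = 0.012 × 86.7 / (1.486 × √0.0034) = 12.01.
Try y = 1.82 ft: A R^(2/3) = 8.798 — low.
Try y = 2.34 ft: A R^(2/3) = 14.41 — high.
Try y = 2.13 ft: A R^(2/3) = 12 — matches.

y_n = 2.13 ft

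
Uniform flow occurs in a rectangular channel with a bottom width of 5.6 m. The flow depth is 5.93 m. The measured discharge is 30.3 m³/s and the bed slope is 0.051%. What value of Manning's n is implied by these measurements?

Flow area A = b·y = 5.6 × 5.93 = 33.21 m². Wetted perimeter P = b + 2y = 5.6 + 2×5.93 = 17.46 m.
Hydraulic radius R = A/P = 33.21/17.46 = 1.902 m.
Rearranging Manning's equation: n = (1/Q) A R^(2/3) S^(1/2) = (1/30.3) × 33.21 × 1.902^(2/3) × √0.00051 = 0.038.

n = 0.038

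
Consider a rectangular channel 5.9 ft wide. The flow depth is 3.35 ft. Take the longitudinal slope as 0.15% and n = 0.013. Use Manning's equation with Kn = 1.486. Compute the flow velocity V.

V = 5.98 ft/s

Flow area A = b·y = 5.9 × 3.35 = 19.77 ft². Wetted perimeter P = b + 2y = 5.9 + 2×3.35 = 12.6 ft.
Hydraulic radius R = A/P = 19.77/12.6 = 1.569 ft.
From Manning's equation, V = (1.486/n) R^(2/3) S^(1/2) = (1.486/0.013) × 1.569^(2/3) × 0.0015^(1/2) = 5.98 ft/s.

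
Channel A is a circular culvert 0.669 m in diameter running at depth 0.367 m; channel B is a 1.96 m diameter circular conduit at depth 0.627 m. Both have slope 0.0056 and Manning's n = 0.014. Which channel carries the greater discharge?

channel B

Channel A: For a circular section of diameter D = 0.669 m at depth y = 0.367 m, the central angle is θ = 2 arccos(1 − 2y/D) = 3.336 rad. Then A = (D²/8)(θ − sin θ) = 0.1975 m² and P = Dθ/2 = 1.116 m. Hydraulic radius R = A/P = 0.1975/1.116 = 0.1769 m. Q_A = (1/0.014)·0.1975·0.1769^(2/3)·√0.0056 = 0.3327 m³/s.
Channel B: For a circular section of diameter D = 1.96 m at depth y = 0.627 m, the central angle is θ = 2 arccos(1 − 2y/D) = 2.405 rad. Then A = (D²/8)(θ − sin θ) = 0.832 m² and P = Dθ/2 = 2.357 m. Hydraulic radius R = A/P = 0.832/2.357 = 0.3531 m. Q_B = (1/0.014)·0.832·0.3531^(2/3)·√0.0056 = 2.221 m³/s.
Q_A = 0.3327 m³/s vs Q_B = 2.221 m³/s, so channel B carries more.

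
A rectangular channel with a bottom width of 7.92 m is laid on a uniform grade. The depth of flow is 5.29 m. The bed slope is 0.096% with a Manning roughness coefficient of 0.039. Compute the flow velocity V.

V = 1.37 m/s

Flow area A = b·y = 7.92 × 5.29 = 41.9 m². Wetted perimeter P = b + 2y = 7.92 + 2×5.29 = 18.5 m.
Hydraulic radius R = A/P = 41.9/18.5 = 2.265 m.
From Manning's equation, V = (1/n) R^(2/3) S^(1/2) = (1/0.039) × 2.265^(2/3) × 0.00096^(1/2) = 1.37 m/s.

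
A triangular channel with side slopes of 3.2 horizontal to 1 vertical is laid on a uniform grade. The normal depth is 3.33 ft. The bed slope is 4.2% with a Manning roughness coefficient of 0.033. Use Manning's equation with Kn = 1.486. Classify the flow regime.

For a triangular section with side slope z = 3.2: A = zy² = 3.2×3.33² = 35.48 ft²; P = 2y√(1+z²) = 2×3.33×3.353 = 22.33 ft.
Hydraulic radius R = A/P = 35.48/22.33 = 1.589 ft.
V = (1.486/n) R^(2/3) √S = (1.486/0.033) × 1.589^(2/3) × √0.042 = 12.57 ft/s. Hydraulic depth D_h = A/T = 35.48/21.31 = 1.665 ft.
Froude number Fr = V/√(g·D_h) = 12.57/√(32.2×1.665) = 1.72, which is greater than 1, so the flow is supercritical.

supercritical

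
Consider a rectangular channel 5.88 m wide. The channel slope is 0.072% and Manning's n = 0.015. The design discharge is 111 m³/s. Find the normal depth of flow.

Manning's equation rearranged: A R^(2/3) = nQ / (1·√S) = 0.015 × 111 / (√0.00072) = 62.05.
Trying y = 4.75 m: A R^(2/3) = 41.57 — low.
Trying y = 6.58 m: A R^(2/3) = 62.07 — matches.

y_n = 6.58 m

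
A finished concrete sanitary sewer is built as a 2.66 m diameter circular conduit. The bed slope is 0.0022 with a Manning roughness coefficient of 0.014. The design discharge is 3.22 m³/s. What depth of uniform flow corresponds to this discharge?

y_n = 0.862 m

Manning's equation rearranged: A R^(2/3) = nQ / (1·√S) = 0.014 × 3.22 / (√0.0022) = 0.9611.
At y = 1.08 m: A R^(2/3) = 1.466 — over.
At y = 0.631 m: A R^(2/3) = 0.5225 — short.
At y = 0.862 m: A R^(2/3) = 0.9618 — matches.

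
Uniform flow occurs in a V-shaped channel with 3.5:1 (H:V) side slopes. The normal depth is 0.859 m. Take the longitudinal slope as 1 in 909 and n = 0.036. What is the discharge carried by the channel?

Q = 1.32 m³/s

For a triangular section with side slope z = 3.5: A = zy² = 3.5×0.859² = 2.583 m²; P = 2y√(1+z²) = 2×0.859×3.64 = 6.254 m.
Hydraulic radius R = A/P = 2.583/6.254 = 0.413 m.
Manning's equation: Q = (1/n) A R^(2/3) S^(1/2) = (1/0.036) × 2.583 × 0.413^(2/3) × 0.0011^(1/2) = 1.32 m³/s.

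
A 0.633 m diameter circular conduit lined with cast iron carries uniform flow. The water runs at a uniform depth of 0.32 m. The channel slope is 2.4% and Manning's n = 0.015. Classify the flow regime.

supercritical

For a circular section of diameter D = 0.633 m at depth y = 0.32 m, the central angle is θ = 2 arccos(1 − 2y/D) = 3.164 rad. Then A = (D²/8)(θ − sin θ) = 0.1596 m² and P = Dθ/2 = 1.001 m.
Hydraulic radius R = A/P = 0.1596/1.001 = 0.1594 m.
V = (1/n) R^(2/3) √S = (1/0.015) × 0.1594^(2/3) × √0.024 = 3.036 m/s. Hydraulic depth D_h = A/T = 0.1596/0.633 = 0.2521 m.
Froude number Fr = V/√(g·D_h) = 3.036/√(9.81×0.2521) = 1.93, which is greater than 1, so the flow is supercritical.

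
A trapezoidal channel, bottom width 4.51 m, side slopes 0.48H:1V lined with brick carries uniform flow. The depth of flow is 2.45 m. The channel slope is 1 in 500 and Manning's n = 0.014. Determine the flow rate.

With bottom width b = 4.51 m and side slope z = 0.48: A = (b + zy)y = (4.51 + 0.48×2.45)×2.45 = 13.93 m²; P = b + 2y√(1+z²) = 4.51 + 2×2.45×1.109 = 9.945 m.
Hydraulic radius R = A/P = 13.93/9.945 = 1.401 m.
Manning's equation: Q = (1/n) A R^(2/3) S^(1/2) = (1/0.014) × 13.93 × 1.401^(2/3) × 0.002^(1/2) = 55.7 m³/s.

Q = 55.7 m³/s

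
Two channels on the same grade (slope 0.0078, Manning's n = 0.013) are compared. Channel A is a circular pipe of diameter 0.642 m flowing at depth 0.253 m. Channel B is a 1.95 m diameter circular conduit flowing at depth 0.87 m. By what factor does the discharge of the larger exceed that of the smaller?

24.2

Channel A: For a circular section of diameter D = 0.642 m at depth y = 0.253 m, the central angle is θ = 2 arccos(1 − 2y/D) = 2.715 rad. Then A = (D²/8)(θ − sin θ) = 0.1185 m² and P = Dθ/2 = 0.8714 m. Hydraulic radius R = A/P = 0.1185/0.8714 = 0.136 m. Q_A = (1/0.013)·0.1185·0.136^(2/3)·√0.0078 = 0.213 m³/s.
Channel B: For a circular section of diameter D = 1.95 m at depth y = 0.87 m, the central angle is θ = 2 arccos(1 − 2y/D) = 2.926 rad. Then A = (D²/8)(θ − sin θ) = 1.289 m² and P = Dθ/2 = 2.853 m. Hydraulic radius R = A/P = 1.289/2.853 = 0.4518 m. Q_B = (1/0.013)·1.289·0.4518^(2/3)·√0.0078 = 5.156 m³/s.
The larger discharge is 5.156 m³/s and the smaller is 0.213 m³/s; the ratio is 24.2.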